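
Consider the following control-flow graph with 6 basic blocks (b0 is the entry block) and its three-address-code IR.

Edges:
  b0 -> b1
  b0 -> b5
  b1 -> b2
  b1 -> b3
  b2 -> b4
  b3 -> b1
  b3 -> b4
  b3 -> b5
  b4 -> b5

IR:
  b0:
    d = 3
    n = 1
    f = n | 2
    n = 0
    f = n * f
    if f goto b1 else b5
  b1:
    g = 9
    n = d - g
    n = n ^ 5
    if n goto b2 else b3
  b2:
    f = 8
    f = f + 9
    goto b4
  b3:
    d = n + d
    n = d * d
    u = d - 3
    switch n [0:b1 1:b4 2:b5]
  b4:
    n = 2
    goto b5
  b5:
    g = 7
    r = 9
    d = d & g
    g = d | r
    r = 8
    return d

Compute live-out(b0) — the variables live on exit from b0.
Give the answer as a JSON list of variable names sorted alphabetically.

Per-block:
  b0 def {d,f,n} use ∅
  b1 def {g,n} use {d}
  b2 def {f} use ∅
  b3 def {d,n,u} use {d,n}
  b4 def {n} use ∅
  b5 def {d,g,r} use {d}

Live sets:
  b0: in=∅ out={d}
  b1: in={d} out={d,n}
  b2: in={d} out={d}
  b3: in={d,n} out={d}
  b4: in={d} out={d}
  b5: in={d} out=∅

live-out(b0) = ["d"]

Answer: ["d"]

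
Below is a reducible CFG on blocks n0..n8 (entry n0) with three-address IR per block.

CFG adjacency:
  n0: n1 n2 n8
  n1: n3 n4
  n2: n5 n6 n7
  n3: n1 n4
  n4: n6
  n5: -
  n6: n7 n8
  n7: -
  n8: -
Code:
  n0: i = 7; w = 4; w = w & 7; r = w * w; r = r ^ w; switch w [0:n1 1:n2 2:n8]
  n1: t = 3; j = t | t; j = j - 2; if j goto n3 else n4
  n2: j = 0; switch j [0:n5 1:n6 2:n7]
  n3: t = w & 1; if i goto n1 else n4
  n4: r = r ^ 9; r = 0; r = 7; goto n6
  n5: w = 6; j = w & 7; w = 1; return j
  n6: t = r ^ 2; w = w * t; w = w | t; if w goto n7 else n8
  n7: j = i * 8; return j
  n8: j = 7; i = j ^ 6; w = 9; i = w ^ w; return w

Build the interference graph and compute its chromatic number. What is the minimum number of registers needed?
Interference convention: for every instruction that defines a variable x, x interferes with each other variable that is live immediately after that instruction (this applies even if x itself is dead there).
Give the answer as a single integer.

Answer: 4

Derivation:
Block summaries:
  n0 def {i,r,w} use ∅
  n1 def {j,t} use ∅
  n2 def {j} use ∅
  n3 def {t} use {i,w}
  n4 def {r} use {r}
  n5 def {j,w} use ∅
  n6 def {t,w} use {r,w}
  n7 def {j} use {i}
  n8 def {i,j,w} use ∅

Liveness:
  n0: in=∅ out={i,r,w}
  n1: in={i,r,w} out={i,r,w}
  n2: in={i,r,w} out={i,r,w}
  n3: in={i,r,w} out={i,r,w}
  n4: in={i,r,w} out={i,r,w}
  n5: in=∅ out=∅
  n6: in={i,r,w} out={i}
  n7: in={i} out=∅
  n8: in=∅ out=∅

Interference:
  i↔{j,r,t,w}
  j↔{i,r,w}
  r↔{i,j,t,w}
  t↔{i,r,w}
  w↔{i,j,r,t}

Chromatic number:
  lower bound: {i,j,r,w} mutually conflict ⇒ χ ≥ 4
  assign i→c0 j→c3 r→c1 t→c3 w→c2 — no edge inside a register ⇒ χ ≤ 4
  χ = 4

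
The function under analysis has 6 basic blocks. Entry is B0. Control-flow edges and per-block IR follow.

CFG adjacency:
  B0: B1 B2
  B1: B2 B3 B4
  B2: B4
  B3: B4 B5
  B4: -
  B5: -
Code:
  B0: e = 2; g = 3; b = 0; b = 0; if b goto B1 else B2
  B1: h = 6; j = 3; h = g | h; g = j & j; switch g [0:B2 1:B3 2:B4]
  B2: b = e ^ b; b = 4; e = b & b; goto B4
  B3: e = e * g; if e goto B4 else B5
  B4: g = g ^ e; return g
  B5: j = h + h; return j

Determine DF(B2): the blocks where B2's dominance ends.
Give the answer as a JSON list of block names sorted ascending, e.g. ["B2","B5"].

idom tree: B1←B0 B2←B0 B3←B1 B4←B0 B5←B3
Join-block Dom:
  B2: preds {B0,B1}: {B0} ∩ {B0,B1} = {B0}; idom=B0
  B4: preds {B1,B2,B3}: {B0,B1} ∩ {B0,B2} ∩ {B0,B1,B3} = {B0}; idom=B0

DF walk-up:
  B2←B0: walk · to B0
  B2←B1: walk B1 to B0
  B4←B1: walk B1 to B0
  B4←B2: walk B2 to B0
  B4←B3: walk B3→B1 to B0
  DF(B0)=∅
  DF(B1)={B2,B4}
  DF(B2)={B4}
  DF(B3)={B4}
  DF(B4)=∅
  DF(B5)=∅

DF(B2) = ["B4"]

Answer: ["B4"]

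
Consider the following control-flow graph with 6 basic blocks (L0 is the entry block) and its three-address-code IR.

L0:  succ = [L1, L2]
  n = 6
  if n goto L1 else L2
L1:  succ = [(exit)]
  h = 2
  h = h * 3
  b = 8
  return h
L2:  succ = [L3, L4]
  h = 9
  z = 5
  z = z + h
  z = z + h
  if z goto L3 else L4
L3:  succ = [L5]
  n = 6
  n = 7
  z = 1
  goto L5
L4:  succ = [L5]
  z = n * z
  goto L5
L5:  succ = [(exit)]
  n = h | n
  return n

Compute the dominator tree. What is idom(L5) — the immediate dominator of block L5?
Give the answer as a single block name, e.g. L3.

idom tree: L1←L0 L2←L0 L3←L2 L4←L2 L5←L2
Dom∩ at merges:
  L5: preds {L3,L4}: {L0,L2,L3} ∩ {L0,L2,L4} = {L0,L2}; idom=L2

idom(L5) = L2

Answer: L2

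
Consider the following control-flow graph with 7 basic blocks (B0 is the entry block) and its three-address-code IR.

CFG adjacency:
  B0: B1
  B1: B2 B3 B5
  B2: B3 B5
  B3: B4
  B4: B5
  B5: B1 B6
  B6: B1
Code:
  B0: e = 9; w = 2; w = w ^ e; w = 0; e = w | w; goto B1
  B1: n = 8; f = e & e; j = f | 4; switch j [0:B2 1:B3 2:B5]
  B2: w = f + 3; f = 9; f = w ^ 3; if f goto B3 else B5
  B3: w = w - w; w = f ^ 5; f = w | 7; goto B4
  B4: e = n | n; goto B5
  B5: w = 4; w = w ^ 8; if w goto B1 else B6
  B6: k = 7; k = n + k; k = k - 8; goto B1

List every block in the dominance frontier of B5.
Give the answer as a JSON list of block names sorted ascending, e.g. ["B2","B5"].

Answer: ["B1"]

Working:
idom tree: B1←B0 B2←B1 B3←B1 B4←B3 B5←B1 B6←B5
Join-block Dom:
  B1: preds {B0,B5,B6}: {B0} ∩ {B0,B1,B5} ∩ {B0,B1,B5,B6} = {B0}; idom=B0
  B3: preds {B1,B2}: {B0,B1} ∩ {B0,B1,B2} = {B0,B1}; idom=B1
  B5: preds {B1,B2,B4}: {B0,B1} ∩ {B0,B1,B2} ∩ {B0,B1,B3,B4} = {B0,B1}; idom=B1

DF walk-up:
  B1←B0: walk · to B0
  B1←B5: walk B5→B1 to B0
  B1←B6: walk B6→B5→B1 to B0
  B3←B1: walk · to B1
  B3←B2: walk B2 to B1
  B5←B1: walk · to B1
  B5←B2: walk B2 to B1
  B5←B4: walk B4→B3 to B1
  DF(B0)=∅
  DF(B1)={B1}
  DF(B2)={B3,B5}
  DF(B3)={B5}
  DF(B4)={B5}
  DF(B5)={B1}
  DF(B6)={B1}

DF(B5) = ["B1"]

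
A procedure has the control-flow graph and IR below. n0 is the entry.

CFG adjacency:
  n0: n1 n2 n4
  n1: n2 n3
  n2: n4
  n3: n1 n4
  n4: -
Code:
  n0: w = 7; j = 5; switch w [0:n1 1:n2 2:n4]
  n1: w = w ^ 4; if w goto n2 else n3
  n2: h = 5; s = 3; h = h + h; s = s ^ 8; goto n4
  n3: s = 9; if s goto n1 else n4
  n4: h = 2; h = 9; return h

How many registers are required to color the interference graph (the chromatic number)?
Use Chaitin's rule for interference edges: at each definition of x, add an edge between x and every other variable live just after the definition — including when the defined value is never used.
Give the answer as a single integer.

Answer: 2

Working:
Block summaries:
  n0: def={j,w} ue=∅
  n1: def={w} ue={w}
  n2: def={h,s} ue=∅
  n3: def={s} ue=∅
  n4: def={h} ue=∅

Backward fixpoint:
  n0 li=∅ lo={w}
  n1 li={w} lo={w}
  n2 li=∅ lo=∅
  n3 li={w} lo={w}
  n4 li=∅ lo=∅

Conflict graph:
  h↔{s}
  j↔{w}
  s↔{h,w}
  w↔{j,s}

Registers:
  lower bound: {h,s} mutually conflict ⇒ χ ≥ 2
  assign h→r1 j→r0 s→r0 w→r1 — no edge inside a register ⇒ χ ≤ 2
  χ = 2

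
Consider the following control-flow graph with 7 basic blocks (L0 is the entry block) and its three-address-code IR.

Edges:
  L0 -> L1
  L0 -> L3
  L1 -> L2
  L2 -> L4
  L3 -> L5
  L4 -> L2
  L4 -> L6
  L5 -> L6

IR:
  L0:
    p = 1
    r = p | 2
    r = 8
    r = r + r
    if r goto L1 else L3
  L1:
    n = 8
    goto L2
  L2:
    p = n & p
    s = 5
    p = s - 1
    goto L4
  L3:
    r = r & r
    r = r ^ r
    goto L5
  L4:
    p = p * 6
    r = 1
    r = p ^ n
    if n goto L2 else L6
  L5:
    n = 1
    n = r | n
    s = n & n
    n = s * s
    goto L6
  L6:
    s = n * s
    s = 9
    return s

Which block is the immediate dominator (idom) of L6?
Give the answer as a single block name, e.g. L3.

Answer: L0

Derivation:
idom tree: L1←L0 L2←L1 L3←L0 L4←L2 L5←L3 L6←L0
Dom∩ at merges:
  L2: preds {L1,L4}: {L0,L1} ∩ {L0,L1,L2,L4} = {L0,L1}; idom=L1
  L6: preds {L4,L5}: {L0,L1,L2,L4} ∩ {L0,L3,L5} = {L0}; idom=L0

idom(L6) = L0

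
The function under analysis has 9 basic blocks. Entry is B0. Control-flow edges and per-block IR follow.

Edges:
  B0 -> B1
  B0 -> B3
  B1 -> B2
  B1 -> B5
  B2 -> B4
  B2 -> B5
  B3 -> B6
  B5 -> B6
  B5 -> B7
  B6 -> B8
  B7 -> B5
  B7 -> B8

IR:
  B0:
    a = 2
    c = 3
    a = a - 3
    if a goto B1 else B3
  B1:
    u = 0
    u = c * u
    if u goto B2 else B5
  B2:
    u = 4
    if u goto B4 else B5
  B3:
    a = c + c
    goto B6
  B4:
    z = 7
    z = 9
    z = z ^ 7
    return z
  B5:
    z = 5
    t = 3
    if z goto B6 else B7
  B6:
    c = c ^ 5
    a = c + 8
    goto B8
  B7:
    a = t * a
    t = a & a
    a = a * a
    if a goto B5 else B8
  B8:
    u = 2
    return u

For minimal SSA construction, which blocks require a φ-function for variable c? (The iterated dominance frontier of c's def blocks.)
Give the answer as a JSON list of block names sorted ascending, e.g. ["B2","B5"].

idom tree: B1←B0 B2←B1 B3←B0 B4←B2 B5←B1 B6←B0 B7←B5 B8←B0
Join-block Dom:
  B5: preds {B1,B2,B7}: {B0,B1} ∩ {B0,B1,B2} ∩ {B0,B1,B5,B7} = {B0,B1}; idom=B1
  B6: preds {B3,B5}: {B0,B3} ∩ {B0,B1,B5} = {B0}; idom=B0
  B8: preds {B6,B7}: {B0,B6} ∩ {B0,B1,B5,B7} = {B0}; idom=B0

DF derivation:
  B5←B1: walk · to B1
  B5←B2: walk B2 to B1
  B5←B7: walk B7→B5 to B1
  B6←B3: walk B3 to B0
  B6←B5: walk B5→B1 to B0
  B8←B6: walk B6 to B0
  B8←B7: walk B7→B5→B1 to B0
  DF(B0)=∅
  DF(B1)={B6,B8}
  DF(B2)={B5}
  DF(B3)={B6}
  DF(B4)=∅
  DF(B5)={B5,B6,B8}
  DF(B6)={B8}
  DF(B7)={B5,B8}
  DF(B8)=∅

φ for c: defs {B0,B6}
  DF⁺ = {B8}

Answer: ["B8"]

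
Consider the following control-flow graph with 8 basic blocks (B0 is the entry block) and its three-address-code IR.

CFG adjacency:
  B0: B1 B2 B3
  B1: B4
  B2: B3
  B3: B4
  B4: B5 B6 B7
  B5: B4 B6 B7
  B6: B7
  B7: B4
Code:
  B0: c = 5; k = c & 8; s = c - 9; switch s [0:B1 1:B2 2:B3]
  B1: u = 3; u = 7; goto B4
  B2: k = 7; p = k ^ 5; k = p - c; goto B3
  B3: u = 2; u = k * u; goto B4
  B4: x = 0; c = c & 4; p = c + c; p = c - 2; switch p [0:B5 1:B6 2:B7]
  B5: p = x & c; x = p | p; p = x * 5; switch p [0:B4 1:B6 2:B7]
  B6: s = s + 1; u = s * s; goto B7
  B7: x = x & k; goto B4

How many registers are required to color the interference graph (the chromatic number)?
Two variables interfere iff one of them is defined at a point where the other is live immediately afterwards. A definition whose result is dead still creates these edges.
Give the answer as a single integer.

Answer: 5

Analysis:
Per-block:
  B0: {c,k,s} / ∅
  B1: {u} / ∅
  B2: {k,p} / {c}
  B3: {u} / {k}
  B4: {c,p,x} / {c}
  B5: {p,x} / {c,x}
  B6: {s,u} / {s}
  B7: {x} / {k,x}

Liveness:
  live B0: ∅→{c,k,s}
  live B1: {c,k,s}→{c,k,s}
  live B2: {c,s}→{c,k,s}
  live B3: {c,k,s}→{c,k,s}
  live B4: {c,k,s}→{c,k,s,x}
  live B5: {c,k,s,x}→{c,k,s,x}
  live B6: {c,k,s,x}→{c,k,s,x}
  live B7: {c,k,s,x}→{c,k,s}

Interference:
  c↔{k,p,s,u,x}
  k↔{c,p,s,u,x}
  p↔{c,k,s,x}
  s↔{c,k,p,u,x}
  u↔{c,k,s,x}
  x↔{c,k,p,s,u}

Colouring:
  clique {c,k,p,s,x} ⇒ need ≥ 5
  assign c→r0 k→r1 p→r4 s→r2 u→r4 x→r3 — no edge inside a register ⇒ χ ≤ 5
  χ = 5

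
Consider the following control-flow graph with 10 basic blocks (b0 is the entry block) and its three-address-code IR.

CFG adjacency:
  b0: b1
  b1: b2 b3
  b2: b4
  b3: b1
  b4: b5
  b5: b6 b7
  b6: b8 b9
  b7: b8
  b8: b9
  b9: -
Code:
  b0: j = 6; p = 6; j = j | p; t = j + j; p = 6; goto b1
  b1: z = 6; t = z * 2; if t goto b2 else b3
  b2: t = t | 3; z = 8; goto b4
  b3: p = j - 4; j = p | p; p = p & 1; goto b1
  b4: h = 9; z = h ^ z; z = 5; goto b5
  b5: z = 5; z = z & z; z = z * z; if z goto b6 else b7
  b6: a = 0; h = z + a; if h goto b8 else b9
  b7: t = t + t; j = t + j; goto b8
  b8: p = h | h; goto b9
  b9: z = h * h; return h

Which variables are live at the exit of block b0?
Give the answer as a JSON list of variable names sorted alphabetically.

Answer: ["j"]

Derivation:
Block summaries:
  b0: {j,p,t} / ∅
  b1: {t,z} / ∅
  b2: {t,z} / {t}
  b3: {j,p} / {j}
  b4: {h,z} / {z}
  b5: {z} / ∅
  b6: {a,h} / {z}
  b7: {j,t} / {j,t}
  b8: {p} / {h}
  b9: {z} / {h}

Liveness:
  live b0: ∅→{j}
  live b1: {j}→{j,t}
  live b2: {j,t}→{j,t,z}
  live b3: {j}→{j}
  live b4: {j,t,z}→{h,j,t}
  live b5: {h,j,t}→{h,j,t,z}
  live b6: {z}→{h}
  live b7: {h,j,t}→{h}
  live b8: {h}→{h}
  live b9: {h}→∅

live-out(b0) = ["j"]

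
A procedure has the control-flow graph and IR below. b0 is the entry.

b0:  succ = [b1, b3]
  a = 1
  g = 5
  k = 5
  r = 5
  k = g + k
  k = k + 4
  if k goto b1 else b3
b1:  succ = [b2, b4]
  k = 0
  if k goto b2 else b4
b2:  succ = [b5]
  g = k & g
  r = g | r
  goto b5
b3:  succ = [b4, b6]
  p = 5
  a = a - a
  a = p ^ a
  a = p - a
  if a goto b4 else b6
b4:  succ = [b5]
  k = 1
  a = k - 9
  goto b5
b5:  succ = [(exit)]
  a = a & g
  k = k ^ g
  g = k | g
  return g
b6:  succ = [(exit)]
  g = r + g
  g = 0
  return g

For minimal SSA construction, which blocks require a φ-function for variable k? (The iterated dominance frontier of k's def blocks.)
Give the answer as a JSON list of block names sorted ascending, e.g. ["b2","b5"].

idom tree: b1←b0 b2←b1 b3←b0 b4←b0 b5←b0 b6←b3
Join-block Dom:
  b4: preds {b1,b3}: {b0,b1} ∩ {b0,b3} = {b0}; idom=b0
  b5: preds {b2,b4}: {b0,b1,b2} ∩ {b0,b4} = {b0}; idom=b0

Frontier:
  join b4 pred b1: b1 stop@b0
  join b4 pred b3: b3 stop@b0
  join b5 pred b2: b2→b1 stop@b0
  join b5 pred b4: b4 stop@b0
  DF(b0)=∅
  DF(b1)={b4,b5}
  DF(b2)={b5}
  DF(b3)={b4}
  DF(b4)={b5}
  DF(b5)=∅
  DF(b6)=∅

φ for k: defs {b0,b1,b4,b5}
  DF⁺ = {b4,b5}

Answer: ["b4", "b5"]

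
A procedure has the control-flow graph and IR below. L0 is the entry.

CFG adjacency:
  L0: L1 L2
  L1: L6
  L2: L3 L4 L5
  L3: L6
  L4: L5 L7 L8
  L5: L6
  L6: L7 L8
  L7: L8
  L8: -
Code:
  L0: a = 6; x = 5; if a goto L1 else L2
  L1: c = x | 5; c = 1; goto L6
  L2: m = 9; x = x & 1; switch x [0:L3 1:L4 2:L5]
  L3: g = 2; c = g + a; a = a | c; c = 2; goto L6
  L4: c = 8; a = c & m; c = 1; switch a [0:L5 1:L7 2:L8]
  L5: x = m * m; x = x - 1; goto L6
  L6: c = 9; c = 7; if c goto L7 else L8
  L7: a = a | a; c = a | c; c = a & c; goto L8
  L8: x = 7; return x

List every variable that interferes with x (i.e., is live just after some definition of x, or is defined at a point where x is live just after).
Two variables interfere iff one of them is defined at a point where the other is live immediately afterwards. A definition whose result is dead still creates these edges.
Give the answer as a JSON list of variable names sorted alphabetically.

Answer: ["a", "m"]

Working:
Block summaries:
  L0: def={a,x} ue=∅
  L1: def={c} ue={x}
  L2: def={m,x} ue={x}
  L3: def={a,c,g} ue={a}
  L4: def={a,c} ue={m}
  L5: def={x} ue={m}
  L6: def={c} ue=∅
  L7: def={a,c} ue={a,c}
  L8: def={x} ue=∅

Backward fixpoint:
  L0: in=∅ out={a,x}
  L1: in={a,x} out={a}
  L2: in={a,x} out={a,m}
  L3: in={a} out={a}
  L4: in={m} out={a,c,m}
  L5: in={a,m} out={a}
  L6: in={a} out={a,c}
  L7: in={a,c} out=∅
  L8: in=∅ out=∅

Conflict graph:
  a: {c,g,m,x}
  c: {a,m}
  g: {a}
  m: {a,c,x}
  x: {a,m}

N(x) = ["a", "m"]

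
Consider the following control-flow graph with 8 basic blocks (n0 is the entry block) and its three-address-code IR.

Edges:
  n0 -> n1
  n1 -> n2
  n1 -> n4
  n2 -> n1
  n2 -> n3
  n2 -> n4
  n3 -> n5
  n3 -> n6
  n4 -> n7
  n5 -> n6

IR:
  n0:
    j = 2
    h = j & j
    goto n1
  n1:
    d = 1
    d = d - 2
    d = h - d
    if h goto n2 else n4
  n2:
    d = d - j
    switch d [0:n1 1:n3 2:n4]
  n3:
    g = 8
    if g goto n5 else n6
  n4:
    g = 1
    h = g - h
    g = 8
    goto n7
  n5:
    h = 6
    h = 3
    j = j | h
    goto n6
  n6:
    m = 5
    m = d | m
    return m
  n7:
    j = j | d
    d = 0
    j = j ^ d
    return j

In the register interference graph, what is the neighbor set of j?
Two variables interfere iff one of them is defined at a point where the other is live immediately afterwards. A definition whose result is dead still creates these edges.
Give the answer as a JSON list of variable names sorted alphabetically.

Answer: ["d", "g", "h"]

Analysis:
Per-block:
  n0: {h,j} / ∅
  n1: {d} / {h}
  n2: {d} / {d,j}
  n3: {g} / ∅
  n4: {g,h} / {h}
  n5: {h,j} / {j}
  n6: {m} / {d}
  n7: {d,j} / {d,j}

Backward fixpoint:
  n0 li=∅ lo={h,j}
  n1 li={h,j} lo={d,h,j}
  n2 li={d,h,j} lo={d,h,j}
  n3 li={d,j} lo={d,j}
  n4 li={d,h,j} lo={d,j}
  n5 li={d,j} lo={d}
  n6 li={d} lo=∅
  n7 li={d,j} lo=∅

Interfere edges:
  d: {g,h,j,m}
  g: {d,h,j}
  h: {d,g,j}
  j: {d,g,h}
  m: {d}

N(j) = ["d", "g", "h"]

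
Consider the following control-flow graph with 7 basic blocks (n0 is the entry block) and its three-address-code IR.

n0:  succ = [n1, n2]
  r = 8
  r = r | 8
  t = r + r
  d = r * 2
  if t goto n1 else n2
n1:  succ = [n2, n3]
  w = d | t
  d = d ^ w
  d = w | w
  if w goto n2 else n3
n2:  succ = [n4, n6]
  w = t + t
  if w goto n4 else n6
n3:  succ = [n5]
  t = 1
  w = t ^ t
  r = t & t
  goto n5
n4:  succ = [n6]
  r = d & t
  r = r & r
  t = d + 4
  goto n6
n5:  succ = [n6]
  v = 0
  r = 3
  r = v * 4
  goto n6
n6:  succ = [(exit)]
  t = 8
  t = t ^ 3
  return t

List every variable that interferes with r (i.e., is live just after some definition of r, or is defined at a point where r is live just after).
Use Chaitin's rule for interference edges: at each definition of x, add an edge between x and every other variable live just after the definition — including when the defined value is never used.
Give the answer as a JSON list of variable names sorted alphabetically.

Per-block:
  n0: def={d,r,t} ue=∅
  n1: def={d,w} ue={d,t}
  n2: def={w} ue={t}
  n3: def={r,t,w} ue=∅
  n4: def={r,t} ue={d,t}
  n5: def={r,v} ue=∅
  n6: def={t} ue=∅

Backward fixpoint:
  n0: in=∅ out={d,t}
  n1: in={d,t} out={d,t}
  n2: in={d,t} out={d,t}
  n3: in=∅ out=∅
  n4: in={d,t} out=∅
  n5: in=∅ out=∅
  n6: in=∅ out=∅

Interfere edges:
  d — {r,t,w}
  r — {d,t,v}
  t — {d,r,w}
  v — {r}
  w — {d,t}

N(r) = ["d", "t", "v"]

Answer: ["d", "t", "v"]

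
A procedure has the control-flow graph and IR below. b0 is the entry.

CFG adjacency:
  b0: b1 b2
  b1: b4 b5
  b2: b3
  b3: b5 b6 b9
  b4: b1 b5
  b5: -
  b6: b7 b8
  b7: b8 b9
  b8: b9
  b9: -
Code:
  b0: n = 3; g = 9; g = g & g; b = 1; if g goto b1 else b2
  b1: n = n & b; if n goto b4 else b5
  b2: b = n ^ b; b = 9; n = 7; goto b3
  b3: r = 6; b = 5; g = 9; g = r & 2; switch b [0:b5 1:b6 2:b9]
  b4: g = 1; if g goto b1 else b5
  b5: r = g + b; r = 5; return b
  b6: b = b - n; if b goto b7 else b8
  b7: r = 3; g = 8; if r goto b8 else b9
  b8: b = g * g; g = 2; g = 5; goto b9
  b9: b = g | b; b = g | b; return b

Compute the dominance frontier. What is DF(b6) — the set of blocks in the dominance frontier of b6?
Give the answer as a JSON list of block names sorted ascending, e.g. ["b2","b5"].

Answer: ["b9"]

Working:
idom tree: b1←b0 b2←b0 b3←b2 b4←b1 b5←b0 b6←b3 b7←b6 b8←b6 b9←b3
Join-block Dom:
  b1: preds {b0,b4}: {b0} ∩ {b0,b1,b4} = {b0}; idom=b0
  b5: preds {b1,b3,b4}: {b0,b1} ∩ {b0,b2,b3} ∩ {b0,b1,b4} = {b0}; idom=b0
  b8: preds {b6,b7}: {b0,b2,b3,b6} ∩ {b0,b2,b3,b6,b7} = {b0,b2,b3,b6}; idom=b6
  b9: preds {b3,b7,b8}: {b0,b2,b3} ∩ {b0,b2,b3,b6,b7} ∩ {b0,b2,b3,b6,b8} = {b0,b2,b3}; idom=b3

DF derivation:
  join b1 pred b0: · stop@b0
  join b1 pred b4: b4→b1 stop@b0
  join b5 pred b1: b1 stop@b0
  join b5 pred b3: b3→b2 stop@b0
  join b5 pred b4: b4→b1 stop@b0
  join b8 pred b6: · stop@b6
  join b8 pred b7: b7 stop@b6
  join b9 pred b3: · stop@b3
  join b9 pred b7: b7→b6 stop@b3
  join b9 pred b8: b8→b6 stop@b3
  b0 → ∅
  b1 → {b1,b5}
  b2 → {b5}
  b3 → {b5}
  b4 → {b1,b5}
  b5 → ∅
  b6 → {b9}
  b7 → {b8,b9}
  b8 → {b9}
  b9 → ∅

DF(b6) = ["b9"]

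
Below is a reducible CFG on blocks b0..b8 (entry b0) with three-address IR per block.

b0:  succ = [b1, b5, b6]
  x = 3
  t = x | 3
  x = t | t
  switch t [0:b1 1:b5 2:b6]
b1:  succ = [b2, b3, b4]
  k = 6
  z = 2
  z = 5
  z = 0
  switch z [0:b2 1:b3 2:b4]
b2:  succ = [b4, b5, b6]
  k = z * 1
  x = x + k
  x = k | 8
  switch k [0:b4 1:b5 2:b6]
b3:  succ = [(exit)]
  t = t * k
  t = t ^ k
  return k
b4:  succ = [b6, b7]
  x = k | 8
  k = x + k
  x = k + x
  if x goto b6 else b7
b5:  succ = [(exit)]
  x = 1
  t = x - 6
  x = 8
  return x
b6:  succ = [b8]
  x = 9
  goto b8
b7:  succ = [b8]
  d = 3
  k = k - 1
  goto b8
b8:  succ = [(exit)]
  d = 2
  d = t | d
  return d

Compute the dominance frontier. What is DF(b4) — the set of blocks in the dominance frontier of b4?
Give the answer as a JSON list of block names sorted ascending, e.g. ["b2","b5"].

Answer: ["b6", "b8"]

Working:
idom tree: b1←b0 b2←b1 b3←b1 b4←b1 b5←b0 b6←b0 b7←b4 b8←b0
Join-block Dom:
  b4: preds {b1,b2}: {b0,b1} ∩ {b0,b1,b2} = {b0,b1}; idom=b1
  b5: preds {b0,b2}: {b0} ∩ {b0,b1,b2} = {b0}; idom=b0
  b6: preds {b0,b2,b4}: {b0} ∩ {b0,b1,b2} ∩ {b0,b1,b4} = {b0}; idom=b0
  b8: preds {b6,b7}: {b0,b6} ∩ {b0,b1,b4,b7} = {b0}; idom=b0

DF derivation:
  b4←b1: walk · to b1
  b4←b2: walk b2 to b1
  b5←b0: walk · to b0
  b5←b2: walk b2→b1 to b0
  b6←b0: walk · to b0
  b6←b2: walk b2→b1 to b0
  b6←b4: walk b4→b1 to b0
  b8←b6: walk b6 to b0
  b8←b7: walk b7→b4→b1 to b0
  b0: DF=∅
  b1: DF={b5,b6,b8}
  b2: DF={b4,b5,b6}
  b3: DF=∅
  b4: DF={b6,b8}
  b5: DF=∅
  b6: DF={b8}
  b7: DF={b8}
  b8: DF=∅

DF(b4) = ["b6", "b8"]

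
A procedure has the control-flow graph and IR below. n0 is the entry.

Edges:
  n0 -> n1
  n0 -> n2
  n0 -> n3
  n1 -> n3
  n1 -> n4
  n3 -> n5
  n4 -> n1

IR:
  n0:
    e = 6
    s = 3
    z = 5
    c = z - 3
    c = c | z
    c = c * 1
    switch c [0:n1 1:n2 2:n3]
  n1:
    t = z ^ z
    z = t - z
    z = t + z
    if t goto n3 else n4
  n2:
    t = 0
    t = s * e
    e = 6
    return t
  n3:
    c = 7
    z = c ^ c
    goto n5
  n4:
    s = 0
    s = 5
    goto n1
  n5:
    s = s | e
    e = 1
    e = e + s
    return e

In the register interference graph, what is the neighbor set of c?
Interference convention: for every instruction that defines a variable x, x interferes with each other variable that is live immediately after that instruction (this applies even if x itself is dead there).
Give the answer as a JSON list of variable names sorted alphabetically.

Per-block:
  n0 def {c,e,s,z} use ∅
  n1 def {t,z} use {z}
  n2 def {e,t} use {e,s}
  n3 def {c,z} use ∅
  n4 def {s} use ∅
  n5 def {e,s} use {e,s}

Live sets:
  live n0: ∅→{e,s,z}
  live n1: {e,s,z}→{e,s,z}
  live n2: {e,s}→∅
  live n3: {e,s}→{e,s}
  live n4: {e,z}→{e,s,z}
  live n5: {e,s}→∅

Interfere edges:
  c: {e,s,z}
  e: {c,s,t,z}
  s: {c,e,t,z}
  t: {e,s,z}
  z: {c,e,s,t}

N(c) = ["e", "s", "z"]

Answer: ["e", "s", "z"]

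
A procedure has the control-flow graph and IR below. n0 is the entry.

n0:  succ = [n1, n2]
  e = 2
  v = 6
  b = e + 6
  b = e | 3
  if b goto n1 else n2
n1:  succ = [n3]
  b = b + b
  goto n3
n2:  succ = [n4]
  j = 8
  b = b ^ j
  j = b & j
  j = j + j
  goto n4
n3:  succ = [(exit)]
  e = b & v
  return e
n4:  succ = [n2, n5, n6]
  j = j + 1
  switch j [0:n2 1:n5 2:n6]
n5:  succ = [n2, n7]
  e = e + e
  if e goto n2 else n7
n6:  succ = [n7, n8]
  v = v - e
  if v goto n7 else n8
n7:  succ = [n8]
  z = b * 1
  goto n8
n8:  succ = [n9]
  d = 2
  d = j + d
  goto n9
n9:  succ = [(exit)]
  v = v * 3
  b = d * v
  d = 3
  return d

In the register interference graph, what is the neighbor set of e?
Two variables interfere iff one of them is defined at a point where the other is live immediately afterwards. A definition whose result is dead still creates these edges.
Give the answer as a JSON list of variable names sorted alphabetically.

Answer: ["b", "j", "v"]

Analysis:
Block summaries:
  n0 def {b,e,v} use ∅
  n1 def {b} use {b}
  n2 def {b,j} use {b}
  n3 def {e} use {b,v}
  n4 def {j} use {j}
  n5 def {e} use {e}
  n6 def {v} use {e,v}
  n7 def {z} use {b}
  n8 def {d} use {j}
  n9 def {b,d,v} use {d,v}

Backward fixpoint:
  n0: in=∅ out={b,e,v}
  n1: in={b,v} out={b,v}
  n2: in={b,e,v} out={b,e,j,v}
  n3: in={b,v} out=∅
  n4: in={b,e,j,v} out={b,e,j,v}
  n5: in={b,e,j,v} out={b,e,j,v}
  n6: in={b,e,j,v} out={b,j,v}
  n7: in={b,j,v} out={j,v}
  n8: in={j,v} out={d,v}
  n9: in={d,v} out=∅

Interfere edges:
  b — {e,j,v}
  d — {j,v}
  e — {b,j,v}
  j — {b,d,e,v,z}
  v — {b,d,e,j,z}
  z — {j,v}

N(e) = ["b", "j", "v"]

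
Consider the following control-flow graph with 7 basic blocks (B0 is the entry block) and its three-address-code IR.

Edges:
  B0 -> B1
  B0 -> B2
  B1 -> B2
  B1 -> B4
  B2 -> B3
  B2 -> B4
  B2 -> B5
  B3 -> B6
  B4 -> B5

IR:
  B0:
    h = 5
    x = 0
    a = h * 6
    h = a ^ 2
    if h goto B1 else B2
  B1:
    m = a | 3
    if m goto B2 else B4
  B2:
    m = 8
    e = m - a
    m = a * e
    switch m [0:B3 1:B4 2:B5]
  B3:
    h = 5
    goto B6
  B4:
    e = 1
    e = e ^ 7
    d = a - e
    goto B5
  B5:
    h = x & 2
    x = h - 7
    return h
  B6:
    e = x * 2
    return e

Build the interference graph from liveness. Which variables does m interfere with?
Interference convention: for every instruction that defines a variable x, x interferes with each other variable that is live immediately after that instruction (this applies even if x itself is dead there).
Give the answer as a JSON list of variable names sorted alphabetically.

def/use:
  B0: def={a,h,x} ue=∅
  B1: def={m} ue={a}
  B2: def={e,m} ue={a}
  B3: def={h} ue=∅
  B4: def={d,e} ue={a}
  B5: def={h,x} ue={x}
  B6: def={e} ue={x}

Backward fixpoint:
  B0: in=∅ out={a,x}
  B1: in={a,x} out={a,x}
  B2: in={a,x} out={a,x}
  B3: in={x} out={x}
  B4: in={a,x} out={x}
  B5: in={x} out=∅
  B6: in={x} out=∅

Interfere edges:
  a — {e,h,m,x}
  d — {x}
  e — {a,x}
  h — {a,x}
  m — {a,x}
  x — {a,d,e,h,m}

N(m) = ["a", "x"]

Answer: ["a", "x"]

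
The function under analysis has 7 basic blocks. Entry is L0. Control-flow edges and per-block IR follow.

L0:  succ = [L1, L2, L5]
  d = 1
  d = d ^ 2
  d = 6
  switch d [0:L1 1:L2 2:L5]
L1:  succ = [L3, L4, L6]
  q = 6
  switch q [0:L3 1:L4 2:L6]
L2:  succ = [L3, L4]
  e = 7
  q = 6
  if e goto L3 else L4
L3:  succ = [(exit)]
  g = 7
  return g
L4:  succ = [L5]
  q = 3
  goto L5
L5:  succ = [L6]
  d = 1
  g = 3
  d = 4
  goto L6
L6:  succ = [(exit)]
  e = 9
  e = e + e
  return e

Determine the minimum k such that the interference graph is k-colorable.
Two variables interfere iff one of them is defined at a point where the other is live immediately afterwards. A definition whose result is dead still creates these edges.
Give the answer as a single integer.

Answer: 2

Working:
def/use:
  L0: def={d} ue=∅
  L1: def={q} ue=∅
  L2: def={e,q} ue=∅
  L3: def={g} ue=∅
  L4: def={q} ue=∅
  L5: def={d,g} ue=∅
  L6: def={e} ue=∅

Backward fixpoint:
  L0: in=∅ out=∅
  L1: in=∅ out=∅
  L2: in=∅ out=∅
  L3: in=∅ out=∅
  L4: in=∅ out=∅
  L5: in=∅ out=∅
  L6: in=∅ out=∅

Conflict graph:
  d — ∅
  e — {q}
  g — ∅
  q — {e}

Registers:
  {e,q} pairwise interfere (2-clique) ⇒ χ ≥ 2
  assign d→c0 e→c0 g→c0 q→c1 — no edge inside a register ⇒ χ ≤ 2
  χ = 2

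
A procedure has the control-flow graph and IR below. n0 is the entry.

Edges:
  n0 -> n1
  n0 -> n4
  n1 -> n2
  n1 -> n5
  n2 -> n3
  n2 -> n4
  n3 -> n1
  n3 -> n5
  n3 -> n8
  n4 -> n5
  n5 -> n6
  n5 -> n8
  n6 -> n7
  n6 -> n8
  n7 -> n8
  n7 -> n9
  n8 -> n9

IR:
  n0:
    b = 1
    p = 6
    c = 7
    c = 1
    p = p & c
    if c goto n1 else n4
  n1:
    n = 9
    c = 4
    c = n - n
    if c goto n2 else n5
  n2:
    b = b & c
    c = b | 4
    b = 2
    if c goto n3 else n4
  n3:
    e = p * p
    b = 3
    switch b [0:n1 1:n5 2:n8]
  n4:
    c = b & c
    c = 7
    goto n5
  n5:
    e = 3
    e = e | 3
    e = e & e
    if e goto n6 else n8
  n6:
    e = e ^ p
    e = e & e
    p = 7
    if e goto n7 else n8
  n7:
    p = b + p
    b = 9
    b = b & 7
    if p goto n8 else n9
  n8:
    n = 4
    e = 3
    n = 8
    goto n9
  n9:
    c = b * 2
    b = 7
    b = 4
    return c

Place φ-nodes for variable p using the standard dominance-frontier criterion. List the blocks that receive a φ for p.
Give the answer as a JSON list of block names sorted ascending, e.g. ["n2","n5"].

Answer: ["n8", "n9"]

Working:
idom tree: n1←n0 n2←n1 n3←n2 n4←n0 n5←n0 n6←n5 n7←n6 n8←n0 n9←n0
Dom∩ at merges:
  n1: preds {n0,n3}: {n0} ∩ {n0,n1,n2,n3} = {n0}; idom=n0
  n4: preds {n0,n2}: {n0} ∩ {n0,n1,n2} = {n0}; idom=n0
  n5: preds {n1,n3,n4}: {n0,n1} ∩ {n0,n1,n2,n3} ∩ {n0,n4} = {n0}; idom=n0
  n8: preds {n3,n5,n6,n7}: {n0,n1,n2,n3} ∩ {n0,n5} ∩ {n0,n5,n6} ∩ {n0,n5,n6,n7} = {n0}; idom=n0
  n9: preds {n7,n8}: {n0,n5,n6,n7} ∩ {n0,n8} = {n0}; idom=n0

DF derivation:
  join n1 pred n0: · stop@n0
  join n1 pred n3: n3→n2→n1 stop@n0
  join n4 pred n0: · stop@n0
  join n4 pred n2: n2→n1 stop@n0
  join n5 pred n1: n1 stop@n0
  join n5 pred n3: n3→n2→n1 stop@n0
  join n5 pred n4: n4 stop@n0
  join n8 pred n3: n3→n2→n1 stop@n0
  join n8 pred n5: n5 stop@n0
  join n8 pred n6: n6→n5 stop@n0
  join n8 pred n7: n7→n6→n5 stop@n0
  join n9 pred n7: n7→n6→n5 stop@n0
  join n9 pred n8: n8 stop@n0
  n0 → ∅
  n1 → {n1,n4,n5,n8}
  n2 → {n1,n4,n5,n8}
  n3 → {n1,n5,n8}
  n4 → {n5}
  n5 → {n8,n9}
  n6 → {n8,n9}
  n7 → {n8,n9}
  n8 → {n9}
  n9 → ∅

φ for p: defs {n0,n6,n7}
  DF⁺ = {n8,n9}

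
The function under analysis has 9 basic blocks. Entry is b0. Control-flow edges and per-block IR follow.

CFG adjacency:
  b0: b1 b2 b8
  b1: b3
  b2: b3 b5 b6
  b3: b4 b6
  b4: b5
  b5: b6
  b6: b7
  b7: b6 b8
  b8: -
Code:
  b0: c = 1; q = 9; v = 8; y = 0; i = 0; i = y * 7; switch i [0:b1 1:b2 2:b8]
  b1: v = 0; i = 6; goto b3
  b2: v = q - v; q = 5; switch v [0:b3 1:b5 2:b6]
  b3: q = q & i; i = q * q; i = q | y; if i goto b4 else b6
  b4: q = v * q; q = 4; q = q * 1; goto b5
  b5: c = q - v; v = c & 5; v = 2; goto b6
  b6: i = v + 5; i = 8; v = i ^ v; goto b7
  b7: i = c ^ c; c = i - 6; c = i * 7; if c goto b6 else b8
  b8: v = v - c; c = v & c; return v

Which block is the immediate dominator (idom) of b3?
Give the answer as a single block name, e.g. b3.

Answer: b0

Working:
idom tree: b1←b0 b2←b0 b3←b0 b4←b3 b5←b0 b6←b0 b7←b6 b8←b0
Dom at joins:
  b3: preds {b1,b2}: {b0,b1} ∩ {b0,b2} = {b0}; idom=b0
  b5: preds {b2,b4}: {b0,b2} ∩ {b0,b3,b4} = {b0}; idom=b0
  b6: preds {b2,b3,b5,b7}: {b0,b2} ∩ {b0,b3} ∩ {b0,b5} ∩ {b0,b6,b7} = {b0}; idom=b0
  b8: preds {b0,b7}: {b0} ∩ {b0,b6,b7} = {b0}; idom=b0

idom(b3) = b0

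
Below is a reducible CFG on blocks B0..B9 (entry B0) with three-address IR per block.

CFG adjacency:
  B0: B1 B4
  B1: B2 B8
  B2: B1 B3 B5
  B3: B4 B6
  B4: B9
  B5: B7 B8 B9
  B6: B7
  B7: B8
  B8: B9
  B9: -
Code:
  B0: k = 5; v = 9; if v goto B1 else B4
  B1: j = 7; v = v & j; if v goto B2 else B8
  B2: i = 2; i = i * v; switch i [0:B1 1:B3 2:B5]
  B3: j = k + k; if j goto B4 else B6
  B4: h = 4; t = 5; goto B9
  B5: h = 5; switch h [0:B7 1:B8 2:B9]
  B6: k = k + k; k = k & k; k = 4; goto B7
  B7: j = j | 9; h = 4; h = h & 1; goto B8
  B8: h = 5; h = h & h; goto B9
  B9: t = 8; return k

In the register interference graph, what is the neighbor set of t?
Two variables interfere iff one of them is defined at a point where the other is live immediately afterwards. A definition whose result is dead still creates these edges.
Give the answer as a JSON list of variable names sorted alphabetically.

Answer: ["k"]

Working:
Block summaries:
  B0 def {k,v} use ∅
  B1 def {j,v} use {v}
  B2 def {i} use {v}
  B3 def {j} use {k}
  B4 def {h,t} use ∅
  B5 def {h} use ∅
  B6 def {k} use {k}
  B7 def {h,j} use {j}
  B8 def {h} use ∅
  B9 def {t} use {k}

Live sets:
  B0 li=∅ lo={k,v}
  B1 li={k,v} lo={j,k,v}
  B2 li={j,k,v} lo={j,k,v}
  B3 li={k} lo={j,k}
  B4 li={k} lo={k}
  B5 li={j,k} lo={j,k}
  B6 li={j,k} lo={j,k}
  B7 li={j,k} lo={k}
  B8 li={k} lo={k}
  B9 li={k} lo=∅

Interfere edges:
  h — {j,k}
  i — {j,k,v}
  j — {h,i,k,v}
  k — {h,i,j,t,v}
  t — {k}
  v — {i,j,k}

N(t) = ["k"]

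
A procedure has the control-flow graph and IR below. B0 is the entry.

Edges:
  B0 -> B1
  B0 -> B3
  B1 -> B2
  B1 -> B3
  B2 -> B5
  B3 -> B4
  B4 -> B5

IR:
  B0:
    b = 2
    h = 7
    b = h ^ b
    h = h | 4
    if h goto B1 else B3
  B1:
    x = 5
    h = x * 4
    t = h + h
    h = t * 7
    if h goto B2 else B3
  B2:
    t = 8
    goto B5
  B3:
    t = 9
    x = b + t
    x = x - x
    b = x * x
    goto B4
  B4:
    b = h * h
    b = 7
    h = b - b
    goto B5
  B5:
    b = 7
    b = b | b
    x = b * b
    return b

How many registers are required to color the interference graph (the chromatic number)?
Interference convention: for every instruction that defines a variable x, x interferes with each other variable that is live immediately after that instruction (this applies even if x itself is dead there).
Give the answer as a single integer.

Block summaries:
  B0: {b,h} / ∅
  B1: {h,t,x} / ∅
  B2: {t} / ∅
  B3: {b,t,x} / {b}
  B4: {b,h} / {h}
  B5: {b,x} / ∅

Live sets:
  B0: in=∅ out={b,h}
  B1: in={b} out={b,h}
  B2: in=∅ out=∅
  B3: in={b,h} out={h}
  B4: in={h} out=∅
  B5: in=∅ out=∅

Interfere edges:
  b: {h,t,x}
  h: {b,t,x}
  t: {b,h}
  x: {b,h}

Registers:
  lower bound: {b,h,t} mutually conflict ⇒ χ ≥ 3
  assign b→r0 h→r1 t→r2 x→r2 — no edge inside a register ⇒ χ ≤ 3
  χ = 3

Answer: 3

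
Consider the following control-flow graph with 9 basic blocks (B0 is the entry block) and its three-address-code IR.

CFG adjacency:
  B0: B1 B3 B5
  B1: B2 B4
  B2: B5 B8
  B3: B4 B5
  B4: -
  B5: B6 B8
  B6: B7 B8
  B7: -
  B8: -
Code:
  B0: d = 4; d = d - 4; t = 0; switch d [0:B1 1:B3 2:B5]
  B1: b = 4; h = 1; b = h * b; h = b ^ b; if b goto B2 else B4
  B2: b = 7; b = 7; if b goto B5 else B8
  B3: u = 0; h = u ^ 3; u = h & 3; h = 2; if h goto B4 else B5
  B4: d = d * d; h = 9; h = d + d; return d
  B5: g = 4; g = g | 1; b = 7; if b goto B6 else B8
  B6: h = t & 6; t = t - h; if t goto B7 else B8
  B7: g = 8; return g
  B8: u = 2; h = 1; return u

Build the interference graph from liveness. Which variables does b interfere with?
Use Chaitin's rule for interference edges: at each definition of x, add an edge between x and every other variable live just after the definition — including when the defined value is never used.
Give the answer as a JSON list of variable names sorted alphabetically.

Block summaries:
  B0: {d,t} / ∅
  B1: {b,h} / ∅
  B2: {b} / ∅
  B3: {h,u} / ∅
  B4: {d,h} / {d}
  B5: {b,g} / ∅
  B6: {h,t} / {t}
  B7: {g} / ∅
  B8: {h,u} / ∅

Backward fixpoint:
  B0: in=∅ out={d,t}
  B1: in={d,t} out={d,t}
  B2: in={t} out={t}
  B3: in={d,t} out={d,t}
  B4: in={d} out=∅
  B5: in={t} out={t}
  B6: in={t} out=∅
  B7: in=∅ out=∅
  B8: in=∅ out=∅

Conflict graph:
  b↔{d,h,t}
  d↔{b,h,t,u}
  g↔{t}
  h↔{b,d,t,u}
  t↔{b,d,g,h,u}
  u↔{d,h,t}

N(b) = ["d", "h", "t"]

Answer: ["d", "h", "t"]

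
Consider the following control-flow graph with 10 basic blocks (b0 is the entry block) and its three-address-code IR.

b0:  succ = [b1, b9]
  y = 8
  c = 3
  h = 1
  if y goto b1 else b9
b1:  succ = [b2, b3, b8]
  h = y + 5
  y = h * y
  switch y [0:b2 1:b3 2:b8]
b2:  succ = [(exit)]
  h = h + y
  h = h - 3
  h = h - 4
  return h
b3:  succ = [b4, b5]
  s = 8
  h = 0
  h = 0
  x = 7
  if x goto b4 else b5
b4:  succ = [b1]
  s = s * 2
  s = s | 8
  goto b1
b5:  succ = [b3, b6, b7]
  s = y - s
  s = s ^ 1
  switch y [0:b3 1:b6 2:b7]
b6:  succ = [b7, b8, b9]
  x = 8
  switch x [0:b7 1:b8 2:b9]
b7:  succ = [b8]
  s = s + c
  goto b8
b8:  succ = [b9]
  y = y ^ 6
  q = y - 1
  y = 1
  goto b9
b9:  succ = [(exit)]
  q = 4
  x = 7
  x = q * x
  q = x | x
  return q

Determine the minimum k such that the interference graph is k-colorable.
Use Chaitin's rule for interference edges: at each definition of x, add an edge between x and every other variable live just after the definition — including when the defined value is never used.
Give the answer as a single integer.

Answer: 4

Derivation:
Block summaries:
  b0 def {c,h,y} use ∅
  b1 def {h,y} use {y}
  b2 def {h} use {h,y}
  b3 def {h,s,x} use ∅
  b4 def {s} use {s}
  b5 def {s} use {s,y}
  b6 def {x} use ∅
  b7 def {s} use {c,s}
  b8 def {q,y} use {y}
  b9 def {q,x} use ∅

Backward fixpoint:
  b0 li=∅ lo={c,y}
  b1 li={c,y} lo={c,h,y}
  b2 li={h,y} lo=∅
  b3 li={c,y} lo={c,s,y}
  b4 li={c,s,y} lo={c,y}
  b5 li={c,s,y} lo={c,s,y}
  b6 li={c,s,y} lo={c,s,y}
  b7 li={c,s,y} lo={y}
  b8 li={y} lo=∅
  b9 li=∅ lo=∅

Conflict graph:
  c — {h,s,x,y}
  h — {c,s,y}
  q — {x}
  s — {c,h,x,y}
  x — {c,q,s,y}
  y — {c,h,s,x}

Colouring:
  lower bound: {c,h,s,y} mutually conflict ⇒ χ ≥ 4
  4-colouring: R0={c,q}  R1={s}  R2={h,x}  R3={y}
  χ = 4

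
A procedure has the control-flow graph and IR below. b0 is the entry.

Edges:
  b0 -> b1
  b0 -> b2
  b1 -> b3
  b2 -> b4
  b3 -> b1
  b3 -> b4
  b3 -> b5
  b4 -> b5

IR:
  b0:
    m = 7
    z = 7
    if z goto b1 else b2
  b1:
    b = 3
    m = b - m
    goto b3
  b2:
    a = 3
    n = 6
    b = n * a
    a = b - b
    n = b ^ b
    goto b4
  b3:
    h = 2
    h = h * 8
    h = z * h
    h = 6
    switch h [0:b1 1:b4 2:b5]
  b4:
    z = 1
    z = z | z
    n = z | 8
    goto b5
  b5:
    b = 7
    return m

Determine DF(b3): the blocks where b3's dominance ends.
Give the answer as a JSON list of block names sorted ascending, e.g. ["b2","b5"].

idom tree: b1←b0 b2←b0 b3←b1 b4←b0 b5←b0
Dom at joins:
  b1: preds {b0,b3}: {b0} ∩ {b0,b1,b3} = {b0}; idom=b0
  b4: preds {b2,b3}: {b0,b2} ∩ {b0,b1,b3} = {b0}; idom=b0
  b5: preds {b3,b4}: {b0,b1,b3} ∩ {b0,b4} = {b0}; idom=b0

DF derivation:
  b1←b0: walk · to b0
  b1←b3: walk b3→b1 to b0
  b4←b2: walk b2 to b0
  b4←b3: walk b3→b1 to b0
  b5←b3: walk b3→b1 to b0
  b5←b4: walk b4 to b0
  b0: DF=∅
  b1: DF={b1,b4,b5}
  b2: DF={b4}
  b3: DF={b1,b4,b5}
  b4: DF={b5}
  b5: DF=∅

DF(b3) = ["b1", "b4", "b5"]

Answer: ["b1", "b4", "b5"]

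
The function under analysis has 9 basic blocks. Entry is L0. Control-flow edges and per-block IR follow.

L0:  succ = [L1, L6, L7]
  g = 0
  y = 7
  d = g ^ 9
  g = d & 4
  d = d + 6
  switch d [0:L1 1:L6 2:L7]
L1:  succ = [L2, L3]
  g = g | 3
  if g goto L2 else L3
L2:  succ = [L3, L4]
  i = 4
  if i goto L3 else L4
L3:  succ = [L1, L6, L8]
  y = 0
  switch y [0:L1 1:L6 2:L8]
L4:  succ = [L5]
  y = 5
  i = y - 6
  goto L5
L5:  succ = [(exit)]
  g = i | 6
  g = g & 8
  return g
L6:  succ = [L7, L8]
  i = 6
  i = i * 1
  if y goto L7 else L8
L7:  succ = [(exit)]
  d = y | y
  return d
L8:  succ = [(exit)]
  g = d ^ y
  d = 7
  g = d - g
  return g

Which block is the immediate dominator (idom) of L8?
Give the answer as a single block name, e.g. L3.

idom tree: L1←L0 L2←L1 L3←L1 L4←L2 L5←L4 L6←L0 L7←L0 L8←L0
Join-block Dom:
  L1: preds {L0,L3}: {L0} ∩ {L0,L1,L3} = {L0}; idom=L0
  L3: preds {L1,L2}: {L0,L1} ∩ {L0,L1,L2} = {L0,L1}; idom=L1
  L6: preds {L0,L3}: {L0} ∩ {L0,L1,L3} = {L0}; idom=L0
  L7: preds {L0,L6}: {L0} ∩ {L0,L6} = {L0}; idom=L0
  L8: preds {L3,L6}: {L0,L1,L3} ∩ {L0,L6} = {L0}; idom=L0

idom(L8) = L0

Answer: L0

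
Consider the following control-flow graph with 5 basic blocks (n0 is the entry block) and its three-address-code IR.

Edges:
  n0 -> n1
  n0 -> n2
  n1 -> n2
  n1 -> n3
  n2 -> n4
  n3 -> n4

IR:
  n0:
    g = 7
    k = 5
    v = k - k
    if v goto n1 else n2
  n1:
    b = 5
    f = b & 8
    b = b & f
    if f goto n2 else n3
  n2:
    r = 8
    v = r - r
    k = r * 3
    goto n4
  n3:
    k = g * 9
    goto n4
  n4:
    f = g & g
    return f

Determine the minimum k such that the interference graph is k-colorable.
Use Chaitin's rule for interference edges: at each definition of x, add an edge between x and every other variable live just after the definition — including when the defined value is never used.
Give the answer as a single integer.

Answer: 3

Derivation:
Per-block:
  n0: {g,k,v} / ∅
  n1: {b,f} / ∅
  n2: {k,r,v} / ∅
  n3: {k} / {g}
  n4: {f} / {g}

Backward fixpoint:
  n0: in=∅ out={g}
  n1: in={g} out={g}
  n2: in={g} out={g}
  n3: in={g} out={g}
  n4: in={g} out=∅

Conflict graph:
  b↔{f,g}
  f↔{b,g}
  g↔{b,f,k,r,v}
  k↔{g}
  r↔{g,v}
  v↔{g,r}

Registers:
  {b,f,g} pairwise interfere (3-clique) ⇒ χ ≥ 3
  3-colouring: R0={g}  R1={b,k,r}  R2={f,v}
  χ = 3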